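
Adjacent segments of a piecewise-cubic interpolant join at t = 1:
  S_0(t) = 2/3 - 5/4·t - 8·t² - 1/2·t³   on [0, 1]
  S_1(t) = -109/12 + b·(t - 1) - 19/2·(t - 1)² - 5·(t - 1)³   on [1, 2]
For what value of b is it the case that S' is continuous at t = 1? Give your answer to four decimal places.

S_0'(t) = -5/4 - 16·t - 3/2·t², so S_0'(1) = -75/4. On the right, S_1'(1) = b, so b = -75/4.

-18.7500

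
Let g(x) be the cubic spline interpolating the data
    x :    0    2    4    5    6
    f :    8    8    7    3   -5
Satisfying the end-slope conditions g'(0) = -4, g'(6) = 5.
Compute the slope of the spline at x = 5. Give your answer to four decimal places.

-9.9821

Put σ_i = g'' at the i-th knot. Here h = (2, 2, 1, 1) and Δ = (0, -1/2, -4, -8), so the interior equations h_(i-1)·σ_(i-1) + 2(h_(i-1)+h_i)·σ_i + h_i·σ_(i+1) = 6(Δ_i − Δ_(i-1)) read
  2·σ_0 + 8·σ_1 + 2·σ_2 = 6(Δ_1 - Δ_0) = -3
  2·σ_1 + 6·σ_2 + 1·σ_3 = 6(Δ_2 - Δ_1) = -21
  1·σ_2 + 4·σ_3 + 1·σ_4 = 6(Δ_3 - Δ_2) = -24
Clamped end conditions give two more equations: 2h_0·σ_0 + h_0·σ_1 = 6(Δ_0 - g'(0)) = 24 and h_3·σ_3 + 2h_3·σ_4 = 6(g'(6) - Δ_3) = 78.
Solving the tridiagonal system: σ_0 = 199/28, σ_1 = -31/14, σ_2 = 1/4, σ_3 = -253/14, σ_4 = 1345/28.
On [5, 6], g'(x) = b_3 + 2c_3·(x - 5) + 3d_3·(x - 5)² with b_3 = Δ_3 - h_3(2σ_3 + σ_4)/6 = -559/56, c_3 = σ_3/2 = -253/28, d_3 = (σ_4 - σ_3)/(6h_3) = 617/56. So g'(5) = -559/56.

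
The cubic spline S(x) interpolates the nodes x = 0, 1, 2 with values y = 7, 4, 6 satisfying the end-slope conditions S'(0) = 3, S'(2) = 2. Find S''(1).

16

With M_i denoting the second derivative at x_i, h_i = 1, 1, and Δ_i = (y_(i+1) − y_i)/h_i = -3, 2:
  1·M_0 + 4·M_1 + 1·M_2 = 6(Δ_1 - Δ_0) = 30
Clamped end conditions give two more equations: 2h_0·M_0 + h_0·M_1 = 6(Δ_0 - S'(0)) = -36 and h_1·M_1 + 2h_1·M_2 = 6(S'(2) - Δ_1) = 0.
Solving: M_0 = -26, M_1 = 16, M_2 = -8.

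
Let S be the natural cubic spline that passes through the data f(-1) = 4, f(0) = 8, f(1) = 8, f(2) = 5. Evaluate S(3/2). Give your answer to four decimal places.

Put M_i = S'' at the i-th knot. Here h = (1, 1, 1) and Δ = (4, 0, -3), so the interior equations h_(i-1)·M_(i-1) + 2(h_(i-1)+h_i)·M_i + h_i·M_(i+1) = 6(Δ_i − Δ_(i-1)) read
  1·M_0 + 4·M_1 + 1·M_2 = 6(Δ_1 - Δ_0) = -24
  1·M_1 + 4·M_2 + 1·M_3 = 6(Δ_2 - Δ_1) = -18
Natural end conditions: M_0 = M_3 = 0.
Forward elimination and back-substitution give M_0 = 0, M_1 = -26/5, M_2 = -16/5, M_3 = 0.
On [1, 2], S(x) = 8 - 29/15·(x - 1) - 8/5·(x - 1)² + 8/15·(x - 1)³.
With (x - 1) = 1/2: S(3/2) = 67/10.

6.7000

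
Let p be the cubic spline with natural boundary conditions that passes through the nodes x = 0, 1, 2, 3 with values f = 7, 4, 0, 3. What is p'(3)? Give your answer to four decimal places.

4.9333

Put m_i = p'' at the i-th knot. Here h = (1, 1, 1) and Δ = (-3, -4, 3), so the interior equations h_(i-1)·m_(i-1) + 2(h_(i-1)+h_i)·m_i + h_i·m_(i+1) = 6(Δ_i − Δ_(i-1)) read
  1·m_0 + 4·m_1 + 1·m_2 = 6(Δ_1 - Δ_0) = -6
  1·m_1 + 4·m_2 + 1·m_3 = 6(Δ_2 - Δ_1) = 42
Natural end conditions: m_0 = m_3 = 0.
Forward elimination and back-substitution give m_0 = 0, m_1 = -22/5, m_2 = 58/5, m_3 = 0.
On [2, 3], p'(x) = b_2 + 2c_2·(x - 2) + 3d_2·(x - 2)² with b_2 = Δ_2 - h_2(2m_2 + m_3)/6 = -13/15, c_2 = m_2/2 = 29/5, d_2 = (m_3 - m_2)/(6h_2) = -29/15. So p'(3) = 74/15.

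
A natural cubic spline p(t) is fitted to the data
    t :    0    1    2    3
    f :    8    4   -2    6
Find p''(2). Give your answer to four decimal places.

Put M_i = p'' at the i-th knot. Here h = (1, 1, 1) and Δ = (-4, -6, 8), so the interior equations h_(i-1)·M_(i-1) + 2(h_(i-1)+h_i)·M_i + h_i·M_(i+1) = 6(Δ_i − Δ_(i-1)) read
  1·M_0 + 4·M_1 + 1·M_2 = 6(Δ_1 - Δ_0) = -12
  1·M_1 + 4·M_2 + 1·M_3 = 6(Δ_2 - Δ_1) = 84
Natural end conditions: M_0 = M_3 = 0.
Solving: M_0 = 0, M_1 = -44/5, M_2 = 116/5, M_3 = 0.

23.2000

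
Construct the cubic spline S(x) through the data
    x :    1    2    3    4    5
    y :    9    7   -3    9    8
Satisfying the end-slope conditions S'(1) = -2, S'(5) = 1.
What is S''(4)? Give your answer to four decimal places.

-38.1429

Put M_i = S'' at the i-th knot. Here h = (1, 1, 1, 1) and Δ = (-2, -10, 12, -1), so the interior equations h_(i-1)·M_(i-1) + 2(h_(i-1)+h_i)·M_i + h_i·M_(i+1) = 6(Δ_i − Δ_(i-1)) read
  1·M_0 + 4·M_1 + 1·M_2 = 6(Δ_1 - Δ_0) = -48
  1·M_1 + 4·M_2 + 1·M_3 = 6(Δ_2 - Δ_1) = 132
  1·M_2 + 4·M_3 + 1·M_4 = 6(Δ_3 - Δ_2) = -78
Clamped end conditions give two more equations: 2h_0·M_0 + h_0·M_1 = 6(Δ_0 - S'(1)) = 0 and h_3·M_3 + 2h_3·M_4 = 6(S'(5) - Δ_3) = 12.
Solving the tridiagonal system: M_0 = 195/14, M_1 = -195/7, M_2 = 99/2, M_3 = -267/7, M_4 = 351/14.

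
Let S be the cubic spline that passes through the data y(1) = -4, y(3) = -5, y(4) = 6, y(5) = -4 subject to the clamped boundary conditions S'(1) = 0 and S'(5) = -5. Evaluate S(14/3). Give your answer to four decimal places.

Let M_i = S''(x_i). Step sizes h_i = 2, 1, 1; slopes of the chords Δ_i = (y_(i+1) - y_i)/h_i = -1/2, 11, -10.
  2·M_0 + 6·M_1 + 1·M_2 = 6(Δ_1 - Δ_0) = 69
  1·M_1 + 4·M_2 + 1·M_3 = 6(Δ_2 - Δ_1) = -126
Clamped end conditions give two more equations: 2h_0·M_0 + h_0·M_1 = 6(Δ_0 - S'(1)) = -3 and h_2·M_2 + 2h_2·M_3 = 6(S'(5) - Δ_2) = 30.
Forward elimination and back-substitution give M_0 = -25/2, M_1 = 47/2, M_2 = -47, M_3 = 77/2.
On [4, 5], S(t) = 6 - 3/4·(t - 4) - 47/2·(t - 4)² + 57/4·(t - 4)³.
With (t - 4) = 2/3: S(14/3) = -13/18.

-0.7222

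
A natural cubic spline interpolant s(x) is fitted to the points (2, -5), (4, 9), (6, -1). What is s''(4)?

Put σ_i = s'' at the i-th knot. Here h = (2, 2) and Δ = (7, -5), so the interior equations h_(i-1)·σ_(i-1) + 2(h_(i-1)+h_i)·σ_i + h_i·σ_(i+1) = 6(Δ_i − Δ_(i-1)) read
  2·σ_0 + 8·σ_1 + 2·σ_2 = 6(Δ_1 - Δ_0) = -72
Natural end conditions: σ_0 = σ_2 = 0.
Solving: σ_0 = 0, σ_1 = -9, σ_2 = 0.

-9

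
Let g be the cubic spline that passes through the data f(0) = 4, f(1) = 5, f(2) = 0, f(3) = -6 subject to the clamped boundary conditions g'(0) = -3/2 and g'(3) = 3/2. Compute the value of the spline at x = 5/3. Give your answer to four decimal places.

Write M_i for g''(x_i). With h_i = 1, 1, 1 and divided differences Δ_i = 1, -5, -6, the continuity of g' gives the tridiagonal system
  1·M_0 + 4·M_1 + 1·M_2 = 6(Δ_1 - Δ_0) = -36
  1·M_1 + 4·M_2 + 1·M_3 = 6(Δ_2 - Δ_1) = -6
Clamped end conditions give two more equations: 2h_0·M_0 + h_0·M_1 = 6(Δ_0 - g'(0)) = 15 and h_2·M_2 + 2h_2·M_3 = 6(g'(3) - Δ_2) = 45.
Forward elimination and back-substitution give M_0 = 13, M_1 = -11, M_2 = -5, M_3 = 25.
On [1, 2], g(x) = 5 - 1/2·(x - 1) - 11/2·(x - 1)² + 1·(x - 1)³.
With (x - 1) = 2/3: g(5/3) = 68/27.

2.5185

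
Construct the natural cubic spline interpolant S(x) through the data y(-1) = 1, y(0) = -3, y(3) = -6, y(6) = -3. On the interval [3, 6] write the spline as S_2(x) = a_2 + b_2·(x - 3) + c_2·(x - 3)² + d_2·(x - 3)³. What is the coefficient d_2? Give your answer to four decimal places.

Write M_i for S''(x_i). With h_i = 1, 3, 3 and divided differences Δ_i = -4, -1, 1, the continuity of S' gives the tridiagonal system
  1·M_0 + 8·M_1 + 3·M_2 = 6(Δ_1 - Δ_0) = 18
  3·M_1 + 12·M_2 + 3·M_3 = 6(Δ_2 - Δ_1) = 12
Natural end conditions: M_0 = M_3 = 0.
Solving: M_0 = 0, M_1 = 60/29, M_2 = 14/29, M_3 = 0.
On [3, 6], with S_2(x) = a_2 + b_2·(x - 3) + c_2·(x - 3)² + d_2·(x - 3)³: c_2 = M_2/2 = 7/29, d_2 = (M_3 - M_2)/(6h_2) = -7/261, b_2 = Δ_2 - h_2(2M_2 + M_3)/6 = 15/29.

-0.0268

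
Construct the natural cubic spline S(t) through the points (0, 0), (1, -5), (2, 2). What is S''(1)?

18

Put m_i = S'' at the i-th knot. Here h = (1, 1) and Δ = (-5, 7), so the interior equations h_(i-1)·m_(i-1) + 2(h_(i-1)+h_i)·m_i + h_i·m_(i+1) = 6(Δ_i − Δ_(i-1)) read
  1·m_0 + 4·m_1 + 1·m_2 = 6(Δ_1 - Δ_0) = 72
Natural end conditions: m_0 = m_2 = 0.
Hence m_0 = 0, m_1 = 18, m_2 = 0.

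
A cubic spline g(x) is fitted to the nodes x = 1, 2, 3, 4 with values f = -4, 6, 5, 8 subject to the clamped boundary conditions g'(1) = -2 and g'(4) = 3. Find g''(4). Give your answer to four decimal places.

Let m_i = g''(x_i). Step sizes h_i = 1, 1, 1; slopes of the chords Δ_i = (y_(i+1) - y_i)/h_i = 10, -1, 3.
  1·m_0 + 4·m_1 + 1·m_2 = 6(Δ_1 - Δ_0) = -66
  1·m_1 + 4·m_2 + 1·m_3 = 6(Δ_2 - Δ_1) = 24
Clamped end conditions give two more equations: 2h_0·m_0 + h_0·m_1 = 6(Δ_0 - g'(1)) = 72 and h_2·m_2 + 2h_2·m_3 = 6(g'(4) - Δ_2) = 0.
Solving the tridiagonal system: m_0 = 794/15, m_1 = -508/15, m_2 = 248/15, m_3 = -124/15.

-8.2667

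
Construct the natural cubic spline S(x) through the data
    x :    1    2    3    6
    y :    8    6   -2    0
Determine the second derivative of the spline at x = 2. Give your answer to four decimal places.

-10.9677

Put M_i = S'' at the i-th knot. Here h = (1, 1, 3) and Δ = (-2, -8, 2/3), so the interior equations h_(i-1)·M_(i-1) + 2(h_(i-1)+h_i)·M_i + h_i·M_(i+1) = 6(Δ_i − Δ_(i-1)) read
  1·M_0 + 4·M_1 + 1·M_2 = 6(Δ_1 - Δ_0) = -36
  1·M_1 + 8·M_2 + 3·M_3 = 6(Δ_2 - Δ_1) = 52
Natural end conditions: M_0 = M_3 = 0.
Forward elimination and back-substitution give M_0 = 0, M_1 = -340/31, M_2 = 244/31, M_3 = 0.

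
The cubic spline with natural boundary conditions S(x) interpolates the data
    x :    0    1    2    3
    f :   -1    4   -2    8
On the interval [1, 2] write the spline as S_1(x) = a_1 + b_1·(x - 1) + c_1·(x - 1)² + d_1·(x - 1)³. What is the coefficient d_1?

9

Write σ_i for S''(x_i). With h_i = 1, 1, 1 and divided differences Δ_i = 5, -6, 10, the continuity of S' gives the tridiagonal system
  1·σ_0 + 4·σ_1 + 1·σ_2 = 6(Δ_1 - Δ_0) = -66
  1·σ_1 + 4·σ_2 + 1·σ_3 = 6(Δ_2 - Δ_1) = 96
Natural end conditions: σ_0 = σ_3 = 0.
Solving the tridiagonal system: σ_0 = 0, σ_1 = -24, σ_2 = 30, σ_3 = 0.
On [1, 2], with S_1(x) = a_1 + b_1·(x - 1) + c_1·(x - 1)² + d_1·(x - 1)³: c_1 = σ_1/2 = -12, d_1 = (σ_2 - σ_1)/(6h_1) = 9, b_1 = Δ_1 - h_1(2σ_1 + σ_2)/6 = -3.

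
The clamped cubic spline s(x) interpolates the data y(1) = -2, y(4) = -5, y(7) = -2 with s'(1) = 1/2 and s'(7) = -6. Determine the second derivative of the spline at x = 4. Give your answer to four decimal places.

With σ_i denoting the second derivative at x_i, h_i = 3, 3, and Δ_i = (y_(i+1) − y_i)/h_i = -1, 1:
  3·σ_0 + 12·σ_1 + 3·σ_2 = 6(Δ_1 - Δ_0) = 12
Clamped end conditions give two more equations: 2h_0·σ_0 + h_0·σ_1 = 6(Δ_0 - s'(1)) = -9 and h_1·σ_1 + 2h_1·σ_2 = 6(s'(7) - Δ_1) = -42.
Solving: σ_0 = -43/12, σ_1 = 25/6, σ_2 = -109/12.

4.1667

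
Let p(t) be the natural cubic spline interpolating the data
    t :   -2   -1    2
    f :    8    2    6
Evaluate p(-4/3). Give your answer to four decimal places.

3.6605

With M_i denoting the second derivative at x_i, h_i = 1, 3, and Δ_i = (y_(i+1) − y_i)/h_i = -6, 4/3:
  1·M_0 + 8·M_1 + 3·M_2 = 6(Δ_1 - Δ_0) = 44
Natural end conditions: M_0 = M_2 = 0.
Hence M_0 = 0, M_1 = 11/2, M_2 = 0.
On [-2, -1], p(t) = 8 - 83/12·(t + 2) + 0·(t + 2)² + 11/12·(t + 2)³.
With (t + 2) = 2/3: p(-4/3) = 593/162.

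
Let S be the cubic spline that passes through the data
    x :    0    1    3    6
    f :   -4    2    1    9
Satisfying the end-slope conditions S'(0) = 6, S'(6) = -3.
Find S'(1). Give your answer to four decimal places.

With M_i denoting the second derivative at x_i, h_i = 1, 2, 3, and Δ_i = (y_(i+1) − y_i)/h_i = 6, -1/2, 8/3:
  1·M_0 + 6·M_1 + 2·M_2 = 6(Δ_1 - Δ_0) = -39
  2·M_1 + 10·M_2 + 3·M_3 = 6(Δ_2 - Δ_1) = 19
Clamped end conditions give two more equations: 2h_0·M_0 + h_0·M_1 = 6(Δ_0 - S'(0)) = 0 and h_2·M_2 + 2h_2·M_3 = 6(S'(6) - Δ_2) = -34.
Solving: M_0 = 269/57, M_1 = -538/57, M_2 = 368/57, M_3 = -169/19.
On [1, 3], S'(x) = b_1 + 2c_1·(x - 1) + 3d_1·(x - 1)² with b_1 = Δ_1 - h_1(2M_1 + M_2)/6 = 415/114, c_1 = M_1/2 = -269/57, d_1 = (M_2 - M_1)/(6h_1) = 151/114. So S'(1) = 415/114.

3.6404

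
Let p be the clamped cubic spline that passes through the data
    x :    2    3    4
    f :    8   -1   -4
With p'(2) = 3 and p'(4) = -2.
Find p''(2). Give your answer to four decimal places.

-47.5000

Write σ_i for p''(x_i). With h_i = 1, 1 and divided differences Δ_i = -9, -3, the continuity of p' gives the tridiagonal system
  1·σ_0 + 4·σ_1 + 1·σ_2 = 6(Δ_1 - Δ_0) = 36
Clamped end conditions give two more equations: 2h_0·σ_0 + h_0·σ_1 = 6(Δ_0 - p'(2)) = -72 and h_1·σ_1 + 2h_1·σ_2 = 6(p'(4) - Δ_1) = 6.
Hence σ_0 = -95/2, σ_1 = 23, σ_2 = -17/2.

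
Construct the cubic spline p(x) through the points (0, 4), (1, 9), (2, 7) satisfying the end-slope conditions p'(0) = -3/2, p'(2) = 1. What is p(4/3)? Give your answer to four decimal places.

Write σ_i for p''(x_i). With h_i = 1, 1 and divided differences Δ_i = 5, -2, the continuity of p' gives the tridiagonal system
  1·σ_0 + 4·σ_1 + 1·σ_2 = 6(Δ_1 - Δ_0) = -42
Clamped end conditions give two more equations: 2h_0·σ_0 + h_0·σ_1 = 6(Δ_0 - p'(0)) = 39 and h_1·σ_1 + 2h_1·σ_2 = 6(p'(2) - Δ_1) = 18.
Solving the tridiagonal system: σ_0 = 125/4, σ_1 = -47/2, σ_2 = 83/4.
On [1, 2], p(x) = 9 + 19/8·(x - 1) - 47/4·(x - 1)² + 59/8·(x - 1)³.
With (x - 1) = 1/3: p(4/3) = 473/54.

8.7593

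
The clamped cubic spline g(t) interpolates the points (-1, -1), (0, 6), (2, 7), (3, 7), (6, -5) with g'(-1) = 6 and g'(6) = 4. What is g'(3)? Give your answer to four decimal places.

-2.0184

Write M_i for g''(x_i). With h_i = 1, 2, 1, 3 and divided differences Δ_i = 7, 1/2, 0, -4, the continuity of g' gives the tridiagonal system
  1·M_0 + 6·M_1 + 2·M_2 = 6(Δ_1 - Δ_0) = -39
  2·M_1 + 6·M_2 + 1·M_3 = 6(Δ_2 - Δ_1) = -3
  1·M_2 + 8·M_3 + 3·M_4 = 6(Δ_3 - Δ_2) = -24
Clamped end conditions give two more equations: 2h_0·M_0 + h_0·M_1 = 6(Δ_0 - g'(-1)) = 6 and h_3·M_3 + 2h_3·M_4 = 6(g'(6) - Δ_3) = 48.
Forward elimination and back-substitution give M_0 = 917/122, M_1 = -551/61, M_2 = 937/244, M_3 = -973/122, M_4 = 2925/244.
On [3, 6], g'(t) = b_3 + 2c_3·(t - 3) + 3d_3·(t - 3)² with b_3 = Δ_3 - h_3(2M_3 + M_4)/6 = -985/488, c_3 = M_3/2 = -973/244, d_3 = (M_4 - M_3)/(6h_3) = 4871/4392. So g'(3) = -985/488.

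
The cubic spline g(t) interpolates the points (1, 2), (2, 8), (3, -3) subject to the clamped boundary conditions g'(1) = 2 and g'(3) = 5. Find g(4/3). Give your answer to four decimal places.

Let M_i = g''(x_i). Step sizes h_i = 1, 1; slopes of the chords Δ_i = (y_(i+1) - y_i)/h_i = 6, -11.
  1·M_0 + 4·M_1 + 1·M_2 = 6(Δ_1 - Δ_0) = -102
Clamped end conditions give two more equations: 2h_0·M_0 + h_0·M_1 = 6(Δ_0 - g'(1)) = 24 and h_1·M_1 + 2h_1·M_2 = 6(g'(3) - Δ_1) = 96.
Solving: M_0 = 39, M_1 = -54, M_2 = 75.
On [1, 2], g(t) = 2 + 2·(t - 1) + 39/2·(t - 1)² - 31/2·(t - 1)³.
With (t - 1) = 1/3: g(4/3) = 115/27.

4.2593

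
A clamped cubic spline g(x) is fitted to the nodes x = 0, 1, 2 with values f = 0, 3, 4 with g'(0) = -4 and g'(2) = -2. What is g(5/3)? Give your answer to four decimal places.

Write M_i for g''(x_i). With h_i = 1, 1 and divided differences Δ_i = 3, 1, the continuity of g' gives the tridiagonal system
  1·M_0 + 4·M_1 + 1·M_2 = 6(Δ_1 - Δ_0) = -12
Clamped end conditions give two more equations: 2h_0·M_0 + h_0·M_1 = 6(Δ_0 - g'(0)) = 42 and h_1·M_1 + 2h_1·M_2 = 6(g'(2) - Δ_1) = -18.
Hence M_0 = 25, M_1 = -8, M_2 = -5.
On [1, 2], g(x) = 3 + 9/2·(x - 1) - 4·(x - 1)² + 1/2·(x - 1)³.
With (x - 1) = 2/3: g(5/3) = 118/27.

4.3704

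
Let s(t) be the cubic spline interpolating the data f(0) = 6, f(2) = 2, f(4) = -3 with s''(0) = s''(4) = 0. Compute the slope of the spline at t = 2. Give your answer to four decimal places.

-2.2500

Let M_i = s''(x_i). Step sizes h_i = 2, 2; slopes of the chords Δ_i = (y_(i+1) - y_i)/h_i = -2, -5/2.
  2·M_0 + 8·M_1 + 2·M_2 = 6(Δ_1 - Δ_0) = -3
Natural end conditions: M_0 = M_2 = 0.
Solving: M_0 = 0, M_1 = -3/8, M_2 = 0.
On [2, 4], s'(t) = b_1 + 2c_1·(t - 2) + 3d_1·(t - 2)² with b_1 = Δ_1 - h_1(2M_1 + M_2)/6 = -9/4, c_1 = M_1/2 = -3/16, d_1 = (M_2 - M_1)/(6h_1) = 1/32. So s'(2) = -9/4.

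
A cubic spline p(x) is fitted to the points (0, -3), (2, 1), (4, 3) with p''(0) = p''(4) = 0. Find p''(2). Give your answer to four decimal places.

With m_i denoting the second derivative at x_i, h_i = 2, 2, and Δ_i = (y_(i+1) − y_i)/h_i = 2, 1:
  2·m_0 + 8·m_1 + 2·m_2 = 6(Δ_1 - Δ_0) = -6
Natural end conditions: m_0 = m_2 = 0.
Solving: m_0 = 0, m_1 = -3/4, m_2 = 0.

-0.7500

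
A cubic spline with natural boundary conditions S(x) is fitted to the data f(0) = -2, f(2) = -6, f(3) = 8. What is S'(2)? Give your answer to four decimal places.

8.6667

Let M_i = S''(x_i). Step sizes h_i = 2, 1; slopes of the chords Δ_i = (y_(i+1) - y_i)/h_i = -2, 14.
  2·M_0 + 6·M_1 + 1·M_2 = 6(Δ_1 - Δ_0) = 96
Natural end conditions: M_0 = M_2 = 0.
Solving: M_0 = 0, M_1 = 16, M_2 = 0.
On [2, 3], S'(x) = b_1 + 2c_1·(x - 2) + 3d_1·(x - 2)² with b_1 = Δ_1 - h_1(2M_1 + M_2)/6 = 26/3, c_1 = M_1/2 = 8, d_1 = (M_2 - M_1)/(6h_1) = -8/3. So S'(2) = 26/3.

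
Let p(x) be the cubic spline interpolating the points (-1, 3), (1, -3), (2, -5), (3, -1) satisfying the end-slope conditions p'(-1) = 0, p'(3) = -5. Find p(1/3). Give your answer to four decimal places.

Write M_i for p''(x_i). With h_i = 2, 1, 1 and divided differences Δ_i = -3, -2, 4, the continuity of p' gives the tridiagonal system
  2·M_0 + 6·M_1 + 1·M_2 = 6(Δ_1 - Δ_0) = 6
  1·M_1 + 4·M_2 + 1·M_3 = 6(Δ_2 - Δ_1) = 36
Clamped end conditions give two more equations: 2h_0·M_0 + h_0·M_1 = 6(Δ_0 - p'(-1)) = -18 and h_2·M_2 + 2h_2·M_3 = 6(p'(3) - Δ_2) = -54.
Solving the tridiagonal system: M_0 = -46/11, M_1 = -7/11, M_2 = 200/11, M_3 = -397/11.
On [-1, 1], p(x) = 3 + 0·(x + 1) - 23/11·(x + 1)² + 13/44·(x + 1)³.
With (x + 1) = 4/3: p(1/3) = -5/297.

-0.0168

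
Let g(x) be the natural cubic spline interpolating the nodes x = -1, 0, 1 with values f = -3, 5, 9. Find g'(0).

With M_i denoting the second derivative at x_i, h_i = 1, 1, and Δ_i = (y_(i+1) − y_i)/h_i = 8, 4:
  1·M_0 + 4·M_1 + 1·M_2 = 6(Δ_1 - Δ_0) = -24
Natural end conditions: M_0 = M_2 = 0.
Solving: M_0 = 0, M_1 = -6, M_2 = 0.
On [0, 1], g'(x) = b_1 + 2c_1·x + 3d_1·x² with b_1 = Δ_1 - h_1(2M_1 + M_2)/6 = 6, c_1 = M_1/2 = -3, d_1 = (M_2 - M_1)/(6h_1) = 1. So g'(0) = 6.

6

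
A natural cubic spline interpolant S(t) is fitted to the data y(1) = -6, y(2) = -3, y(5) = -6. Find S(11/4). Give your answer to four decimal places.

-2.2734

Write M_i for S''(x_i). With h_i = 1, 3 and divided differences Δ_i = 3, -1, the continuity of S' gives the tridiagonal system
  1·M_0 + 8·M_1 + 3·M_2 = 6(Δ_1 - Δ_0) = -24
Natural end conditions: M_0 = M_2 = 0.
Forward elimination and back-substitution give M_0 = 0, M_1 = -3, M_2 = 0.
On [2, 5], S(t) = -3 + 2·(t - 2) - 3/2·(t - 2)² + 1/6·(t - 2)³.
With (t - 2) = 3/4: S(11/4) = -291/128.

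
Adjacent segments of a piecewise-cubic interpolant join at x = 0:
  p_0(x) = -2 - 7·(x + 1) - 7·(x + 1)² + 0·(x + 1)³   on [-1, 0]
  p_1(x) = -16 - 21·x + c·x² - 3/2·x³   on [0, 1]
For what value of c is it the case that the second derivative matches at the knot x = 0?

-7

p_0''(x) = -14 + 0·(x + 1), so p_0''(0) = -14. On the right, p_1''(0) = 2c, so c = -7.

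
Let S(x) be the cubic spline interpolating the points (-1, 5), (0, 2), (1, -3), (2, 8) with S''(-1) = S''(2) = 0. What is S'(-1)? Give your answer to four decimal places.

-1.4000

With M_i denoting the second derivative at x_i, h_i = 1, 1, 1, and Δ_i = (y_(i+1) − y_i)/h_i = -3, -5, 11:
  1·M_0 + 4·M_1 + 1·M_2 = 6(Δ_1 - Δ_0) = -12
  1·M_1 + 4·M_2 + 1·M_3 = 6(Δ_2 - Δ_1) = 96
Natural end conditions: M_0 = M_3 = 0.
Forward elimination and back-substitution give M_0 = 0, M_1 = -48/5, M_2 = 132/5, M_3 = 0.
On [-1, 0], S'(x) = b_0 + 2c_0·(x + 1) + 3d_0·(x + 1)² with b_0 = Δ_0 - h_0(2M_0 + M_1)/6 = -7/5, c_0 = M_0/2 = 0, d_0 = (M_1 - M_0)/(6h_0) = -8/5. So S'(-1) = -7/5.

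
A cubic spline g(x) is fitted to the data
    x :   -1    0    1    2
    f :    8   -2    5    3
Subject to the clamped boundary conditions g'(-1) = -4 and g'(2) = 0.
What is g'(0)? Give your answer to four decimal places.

Write M_i for g''(x_i). With h_i = 1, 1, 1 and divided differences Δ_i = -10, 7, -2, the continuity of g' gives the tridiagonal system
  1·M_0 + 4·M_1 + 1·M_2 = 6(Δ_1 - Δ_0) = 102
  1·M_1 + 4·M_2 + 1·M_3 = 6(Δ_2 - Δ_1) = -54
Clamped end conditions give two more equations: 2h_0·M_0 + h_0·M_1 = 6(Δ_0 - g'(-1)) = -36 and h_2·M_2 + 2h_2·M_3 = 6(g'(2) - Δ_2) = 12.
Solving: M_0 = -118/3, M_1 = 128/3, M_2 = -88/3, M_3 = 62/3.
On [0, 1], g'(x) = b_1 + 2c_1·x + 3d_1·x² with b_1 = Δ_1 - h_1(2M_1 + M_2)/6 = -7/3, c_1 = M_1/2 = 64/3, d_1 = (M_2 - M_1)/(6h_1) = -12. So g'(0) = -7/3.

-2.3333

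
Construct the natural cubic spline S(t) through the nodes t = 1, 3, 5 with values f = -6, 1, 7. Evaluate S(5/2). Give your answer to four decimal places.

-0.6680

Let M_i = S''(x_i). Step sizes h_i = 2, 2; slopes of the chords Δ_i = (y_(i+1) - y_i)/h_i = 7/2, 3.
  2·M_0 + 8·M_1 + 2·M_2 = 6(Δ_1 - Δ_0) = -3
Natural end conditions: M_0 = M_2 = 0.
Solving the tridiagonal system: M_0 = 0, M_1 = -3/8, M_2 = 0.
On [1, 3], S(t) = -6 + 29/8·(t - 1) + 0·(t - 1)² - 1/32·(t - 1)³.
With (t - 1) = 3/2: S(5/2) = -171/256.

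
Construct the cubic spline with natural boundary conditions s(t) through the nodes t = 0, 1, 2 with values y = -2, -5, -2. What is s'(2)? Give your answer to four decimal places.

4.5000

Put m_i = s'' at the i-th knot. Here h = (1, 1) and Δ = (-3, 3), so the interior equations h_(i-1)·m_(i-1) + 2(h_(i-1)+h_i)·m_i + h_i·m_(i+1) = 6(Δ_i − Δ_(i-1)) read
  1·m_0 + 4·m_1 + 1·m_2 = 6(Δ_1 - Δ_0) = 36
Natural end conditions: m_0 = m_2 = 0.
Solving the tridiagonal system: m_0 = 0, m_1 = 9, m_2 = 0.
On [1, 2], s'(t) = b_1 + 2c_1·(t - 1) + 3d_1·(t - 1)² with b_1 = Δ_1 - h_1(2m_1 + m_2)/6 = 0, c_1 = m_1/2 = 9/2, d_1 = (m_2 - m_1)/(6h_1) = -3/2. So s'(2) = 9/2.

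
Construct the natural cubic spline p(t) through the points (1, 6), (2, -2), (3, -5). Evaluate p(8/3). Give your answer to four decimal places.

Let m_i = p''(x_i). Step sizes h_i = 1, 1; slopes of the chords Δ_i = (y_(i+1) - y_i)/h_i = -8, -3.
  1·m_0 + 4·m_1 + 1·m_2 = 6(Δ_1 - Δ_0) = 30
Natural end conditions: m_0 = m_2 = 0.
Hence m_0 = 0, m_1 = 15/2, m_2 = 0.
On [2, 3], p(t) = -2 - 11/2·(t - 2) + 15/4·(t - 2)² - 5/4·(t - 2)³.
With (t - 2) = 2/3: p(8/3) = -118/27.

-4.3704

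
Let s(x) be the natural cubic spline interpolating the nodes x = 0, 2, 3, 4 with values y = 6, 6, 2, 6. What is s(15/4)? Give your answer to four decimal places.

With M_i denoting the second derivative at x_i, h_i = 2, 1, 1, and Δ_i = (y_(i+1) − y_i)/h_i = 0, -4, 4:
  2·M_0 + 6·M_1 + 1·M_2 = 6(Δ_1 - Δ_0) = -24
  1·M_1 + 4·M_2 + 1·M_3 = 6(Δ_2 - Δ_1) = 48
Natural end conditions: M_0 = M_3 = 0.
Hence M_0 = 0, M_1 = -144/23, M_2 = 312/23, M_3 = 0.
On [3, 4], s(x) = 2 - 12/23·(x - 3) + 156/23·(x - 3)² - 52/23·(x - 3)³.
With (x - 3) = 3/4: s(15/4) = 1645/368.

4.4701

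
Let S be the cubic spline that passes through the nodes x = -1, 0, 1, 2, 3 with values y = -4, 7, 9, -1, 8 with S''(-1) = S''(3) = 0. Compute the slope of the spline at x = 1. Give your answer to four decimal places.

Write σ_i for S''(x_i). With h_i = 1, 1, 1, 1 and divided differences Δ_i = 11, 2, -10, 9, the continuity of S' gives the tridiagonal system
  1·σ_0 + 4·σ_1 + 1·σ_2 = 6(Δ_1 - Δ_0) = -54
  1·σ_1 + 4·σ_2 + 1·σ_3 = 6(Δ_2 - Δ_1) = -72
  1·σ_2 + 4·σ_3 + 1·σ_4 = 6(Δ_3 - Δ_2) = 114
Natural end conditions: σ_0 = σ_4 = 0.
Forward elimination and back-substitution give σ_0 = 0, σ_1 = -51/7, σ_2 = -174/7, σ_3 = 243/7, σ_4 = 0.
On [1, 2], S'(x) = b_2 + 2c_2·(x - 1) + 3d_2·(x - 1)² with b_2 = Δ_2 - h_2(2σ_2 + σ_3)/6 = -15/2, c_2 = σ_2/2 = -87/7, d_2 = (σ_3 - σ_2)/(6h_2) = 139/14. So S'(1) = -15/2.

-7.5000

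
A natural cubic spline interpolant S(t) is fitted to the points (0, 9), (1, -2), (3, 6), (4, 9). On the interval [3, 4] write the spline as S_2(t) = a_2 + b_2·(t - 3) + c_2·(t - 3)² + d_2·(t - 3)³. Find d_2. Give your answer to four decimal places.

1.1250

Write M_i for S''(x_i). With h_i = 1, 2, 1 and divided differences Δ_i = -11, 4, 3, the continuity of S' gives the tridiagonal system
  1·M_0 + 6·M_1 + 2·M_2 = 6(Δ_1 - Δ_0) = 90
  2·M_1 + 6·M_2 + 1·M_3 = 6(Δ_2 - Δ_1) = -6
Natural end conditions: M_0 = M_3 = 0.
Hence M_0 = 0, M_1 = 69/4, M_2 = -27/4, M_3 = 0.
On [3, 4], with S_2(t) = a_2 + b_2·(t - 3) + c_2·(t - 3)² + d_2·(t - 3)³: c_2 = M_2/2 = -27/8, d_2 = (M_3 - M_2)/(6h_2) = 9/8, b_2 = Δ_2 - h_2(2M_2 + M_3)/6 = 21/4.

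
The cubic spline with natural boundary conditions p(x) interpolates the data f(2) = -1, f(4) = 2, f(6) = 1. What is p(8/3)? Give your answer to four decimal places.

With σ_i denoting the second derivative at x_i, h_i = 2, 2, and Δ_i = (y_(i+1) − y_i)/h_i = 3/2, -1/2:
  2·σ_0 + 8·σ_1 + 2·σ_2 = 6(Δ_1 - Δ_0) = -12
Natural end conditions: σ_0 = σ_2 = 0.
Forward elimination and back-substitution give σ_0 = 0, σ_1 = -3/2, σ_2 = 0.
On [2, 4], p(x) = -1 + 2·(x - 2) + 0·(x - 2)² - 1/8·(x - 2)³.
With (x - 2) = 2/3: p(8/3) = 8/27.

0.2963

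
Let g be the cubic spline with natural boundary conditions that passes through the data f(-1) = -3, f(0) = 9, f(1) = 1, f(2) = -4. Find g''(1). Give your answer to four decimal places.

Write M_i for g''(x_i). With h_i = 1, 1, 1 and divided differences Δ_i = 12, -8, -5, the continuity of g' gives the tridiagonal system
  1·M_0 + 4·M_1 + 1·M_2 = 6(Δ_1 - Δ_0) = -120
  1·M_1 + 4·M_2 + 1·M_3 = 6(Δ_2 - Δ_1) = 18
Natural end conditions: M_0 = M_3 = 0.
Hence M_0 = 0, M_1 = -166/5, M_2 = 64/5, M_3 = 0.

12.8000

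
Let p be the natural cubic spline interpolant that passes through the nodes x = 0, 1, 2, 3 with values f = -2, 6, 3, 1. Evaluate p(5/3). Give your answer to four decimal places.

4.5185

With m_i denoting the second derivative at x_i, h_i = 1, 1, 1, and Δ_i = (y_(i+1) − y_i)/h_i = 8, -3, -2:
  1·m_0 + 4·m_1 + 1·m_2 = 6(Δ_1 - Δ_0) = -66
  1·m_1 + 4·m_2 + 1·m_3 = 6(Δ_2 - Δ_1) = 6
Natural end conditions: m_0 = m_3 = 0.
Hence m_0 = 0, m_1 = -18, m_2 = 6, m_3 = 0.
On [1, 2], p(x) = 6 + 2·(x - 1) - 9·(x - 1)² + 4·(x - 1)³.
With (x - 1) = 2/3: p(5/3) = 122/27.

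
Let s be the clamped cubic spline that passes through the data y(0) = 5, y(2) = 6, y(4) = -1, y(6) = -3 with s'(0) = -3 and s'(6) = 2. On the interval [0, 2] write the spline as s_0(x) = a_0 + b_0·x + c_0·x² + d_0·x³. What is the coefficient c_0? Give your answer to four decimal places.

With σ_i denoting the second derivative at x_i, h_i = 2, 2, 2, and Δ_i = (y_(i+1) − y_i)/h_i = 1/2, -7/2, -1:
  2·σ_0 + 8·σ_1 + 2·σ_2 = 6(Δ_1 - Δ_0) = -24
  2·σ_1 + 8·σ_2 + 2·σ_3 = 6(Δ_2 - Δ_1) = 15
Clamped end conditions give two more equations: 2h_0·σ_0 + h_0·σ_1 = 6(Δ_0 - s'(0)) = 21 and h_2·σ_2 + 2h_2·σ_3 = 6(s'(6) - Δ_2) = 18.
Forward elimination and back-substitution give σ_0 = 121/15, σ_1 = -169/30, σ_2 = 37/15, σ_3 = 49/15.
On [0, 2], with s_0(x) = a_0 + b_0·x + c_0·x² + d_0·x³: c_0 = σ_0/2 = 121/30, d_0 = (σ_1 - σ_0)/(6h_0) = -137/120, b_0 = Δ_0 - h_0(2σ_0 + σ_1)/6 = -3.

4.0333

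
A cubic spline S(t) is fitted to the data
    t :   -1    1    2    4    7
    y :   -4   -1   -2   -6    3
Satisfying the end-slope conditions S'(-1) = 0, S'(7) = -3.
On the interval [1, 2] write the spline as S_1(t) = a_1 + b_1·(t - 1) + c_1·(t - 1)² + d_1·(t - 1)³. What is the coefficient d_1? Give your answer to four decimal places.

Put σ_i = S'' at the i-th knot. Here h = (2, 1, 2, 3) and Δ = (3/2, -1, -2, 3), so the interior equations h_(i-1)·σ_(i-1) + 2(h_(i-1)+h_i)·σ_i + h_i·σ_(i+1) = 6(Δ_i − Δ_(i-1)) read
  2·σ_0 + 6·σ_1 + 1·σ_2 = 6(Δ_1 - Δ_0) = -15
  1·σ_1 + 6·σ_2 + 2·σ_3 = 6(Δ_2 - Δ_1) = -6
  2·σ_2 + 10·σ_3 + 3·σ_4 = 6(Δ_3 - Δ_2) = 30
Clamped end conditions give two more equations: 2h_0·σ_0 + h_0·σ_1 = 6(Δ_0 - S'(-1)) = 9 and h_3·σ_3 + 2h_3·σ_4 = 6(S'(7) - Δ_3) = -36.
Solving the tridiagonal system: σ_0 = 2385/604, σ_1 = -513/151, σ_2 = -759/302, σ_3 = 942/151, σ_4 = -1377/151.
On [1, 2], with S_1(t) = a_1 + b_1·(t - 1) + c_1·(t - 1)² + d_1·(t - 1)³: c_1 = σ_1/2 = -513/302, d_1 = (σ_2 - σ_1)/(6h_1) = 89/604, b_1 = Δ_1 - h_1(2σ_1 + σ_2)/6 = 333/604.

0.1474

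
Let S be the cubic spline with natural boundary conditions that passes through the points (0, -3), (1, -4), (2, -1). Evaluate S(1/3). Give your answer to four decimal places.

-3.6296

Write σ_i for S''(x_i). With h_i = 1, 1 and divided differences Δ_i = -1, 3, the continuity of S' gives the tridiagonal system
  1·σ_0 + 4·σ_1 + 1·σ_2 = 6(Δ_1 - Δ_0) = 24
Natural end conditions: σ_0 = σ_2 = 0.
Solving: σ_0 = 0, σ_1 = 6, σ_2 = 0.
On [0, 1], S(x) = -3 - 2·x + 0·x² + 1·x³.
With x = 1/3: S(1/3) = -98/27.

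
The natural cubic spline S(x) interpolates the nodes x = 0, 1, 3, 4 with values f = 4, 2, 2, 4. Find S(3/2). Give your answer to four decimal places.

Let M_i = S''(x_i). Step sizes h_i = 1, 2, 1; slopes of the chords Δ_i = (y_(i+1) - y_i)/h_i = -2, 0, 2.
  1·M_0 + 6·M_1 + 2·M_2 = 6(Δ_1 - Δ_0) = 12
  2·M_1 + 6·M_2 + 1·M_3 = 6(Δ_2 - Δ_1) = 12
Natural end conditions: M_0 = M_3 = 0.
Forward elimination and back-substitution give M_0 = 0, M_1 = 3/2, M_2 = 3/2, M_3 = 0.
On [1, 3], S(x) = 2 - 3/2·(x - 1) + 3/4·(x - 1)² + 0·(x - 1)³.
With (x - 1) = 1/2: S(3/2) = 23/16.

1.4375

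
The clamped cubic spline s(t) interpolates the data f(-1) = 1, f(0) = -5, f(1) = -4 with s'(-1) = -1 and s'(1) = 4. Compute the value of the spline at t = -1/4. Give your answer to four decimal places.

-3.4766

Let M_i = s''(x_i). Step sizes h_i = 1, 1; slopes of the chords Δ_i = (y_(i+1) - y_i)/h_i = -6, 1.
  1·M_0 + 4·M_1 + 1·M_2 = 6(Δ_1 - Δ_0) = 42
Clamped end conditions give two more equations: 2h_0·M_0 + h_0·M_1 = 6(Δ_0 - s'(-1)) = -30 and h_1·M_1 + 2h_1·M_2 = 6(s'(1) - Δ_1) = 18.
Solving the tridiagonal system: M_0 = -23, M_1 = 16, M_2 = 1.
On [-1, 0], s(t) = 1 - 1·(t + 1) - 23/2·(t + 1)² + 13/2·(t + 1)³.
With (t + 1) = 3/4: s(-1/4) = -445/128.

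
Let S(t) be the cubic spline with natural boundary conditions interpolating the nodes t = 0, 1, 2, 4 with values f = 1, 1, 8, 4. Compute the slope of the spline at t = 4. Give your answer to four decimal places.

-5.7391

Put σ_i = S'' at the i-th knot. Here h = (1, 1, 2) and Δ = (0, 7, -2), so the interior equations h_(i-1)·σ_(i-1) + 2(h_(i-1)+h_i)·σ_i + h_i·σ_(i+1) = 6(Δ_i − Δ_(i-1)) read
  1·σ_0 + 4·σ_1 + 1·σ_2 = 6(Δ_1 - Δ_0) = 42
  1·σ_1 + 6·σ_2 + 2·σ_3 = 6(Δ_2 - Δ_1) = -54
Natural end conditions: σ_0 = σ_3 = 0.
Forward elimination and back-substitution give σ_0 = 0, σ_1 = 306/23, σ_2 = -258/23, σ_3 = 0.
On [2, 4], S'(t) = b_2 + 2c_2·(t - 2) + 3d_2·(t - 2)² with b_2 = Δ_2 - h_2(2σ_2 + σ_3)/6 = 126/23, c_2 = σ_2/2 = -129/23, d_2 = (σ_3 - σ_2)/(6h_2) = 43/46. So S'(4) = -132/23.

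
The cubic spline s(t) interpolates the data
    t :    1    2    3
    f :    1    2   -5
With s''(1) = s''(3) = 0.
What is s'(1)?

3

Put M_i = s'' at the i-th knot. Here h = (1, 1) and Δ = (1, -7), so the interior equations h_(i-1)·M_(i-1) + 2(h_(i-1)+h_i)·M_i + h_i·M_(i+1) = 6(Δ_i − Δ_(i-1)) read
  1·M_0 + 4·M_1 + 1·M_2 = 6(Δ_1 - Δ_0) = -48
Natural end conditions: M_0 = M_2 = 0.
Solving the tridiagonal system: M_0 = 0, M_1 = -12, M_2 = 0.
On [1, 2], s'(t) = b_0 + 2c_0·(t - 1) + 3d_0·(t - 1)² with b_0 = Δ_0 - h_0(2M_0 + M_1)/6 = 3, c_0 = M_0/2 = 0, d_0 = (M_1 - M_0)/(6h_0) = -2. So s'(1) = 3.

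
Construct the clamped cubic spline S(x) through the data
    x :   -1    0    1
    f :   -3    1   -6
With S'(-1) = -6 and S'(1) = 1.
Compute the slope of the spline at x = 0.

Let M_i = S''(x_i). Step sizes h_i = 1, 1; slopes of the chords Δ_i = (y_(i+1) - y_i)/h_i = 4, -7.
  1·M_0 + 4·M_1 + 1·M_2 = 6(Δ_1 - Δ_0) = -66
Clamped end conditions give two more equations: 2h_0·M_0 + h_0·M_1 = 6(Δ_0 - S'(-1)) = 60 and h_1·M_1 + 2h_1·M_2 = 6(S'(1) - Δ_1) = 48.
Solving the tridiagonal system: M_0 = 50, M_1 = -40, M_2 = 44.
On [0, 1], S'(x) = b_1 + 2c_1·x + 3d_1·x² with b_1 = Δ_1 - h_1(2M_1 + M_2)/6 = -1, c_1 = M_1/2 = -20, d_1 = (M_2 - M_1)/(6h_1) = 14. So S'(0) = -1.

-1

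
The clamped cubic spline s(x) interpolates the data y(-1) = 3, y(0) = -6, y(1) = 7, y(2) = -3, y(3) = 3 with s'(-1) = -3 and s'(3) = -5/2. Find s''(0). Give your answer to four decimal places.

Let M_i = s''(x_i). Step sizes h_i = 1, 1, 1, 1; slopes of the chords Δ_i = (y_(i+1) - y_i)/h_i = -9, 13, -10, 6.
  1·M_0 + 4·M_1 + 1·M_2 = 6(Δ_1 - Δ_0) = 132
  1·M_1 + 4·M_2 + 1·M_3 = 6(Δ_2 - Δ_1) = -138
  1·M_2 + 4·M_3 + 1·M_4 = 6(Δ_3 - Δ_2) = 96
Clamped end conditions give two more equations: 2h_0·M_0 + h_0·M_1 = 6(Δ_0 - s'(-1)) = -36 and h_3·M_3 + 2h_3·M_4 = 6(s'(3) - Δ_3) = -51.
Solving the tridiagonal system: M_0 = -2711/56, M_1 = 1703/28, M_2 = -503/8, M_3 = 1475/28, M_4 = -2903/56.

60.8214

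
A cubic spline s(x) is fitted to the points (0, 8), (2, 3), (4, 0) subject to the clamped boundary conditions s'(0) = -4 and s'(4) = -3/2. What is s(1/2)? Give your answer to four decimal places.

Write σ_i for s''(x_i). With h_i = 2, 2 and divided differences Δ_i = -5/2, -3/2, the continuity of s' gives the tridiagonal system
  2·σ_0 + 8·σ_1 + 2·σ_2 = 6(Δ_1 - Δ_0) = 6
Clamped end conditions give two more equations: 2h_0·σ_0 + h_0·σ_1 = 6(Δ_0 - s'(0)) = 9 and h_1·σ_1 + 2h_1·σ_2 = 6(s'(4) - Δ_1) = 0.
Hence σ_0 = 17/8, σ_1 = 1/4, σ_2 = -1/8.
On [0, 2], s(x) = 8 - 4·x + 17/16·x² - 5/32·x³.
With x = 1/2: s(1/2) = 1599/256.

6.2461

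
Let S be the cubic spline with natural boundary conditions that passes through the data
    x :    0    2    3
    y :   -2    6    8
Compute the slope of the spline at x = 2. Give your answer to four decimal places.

2.6667

Let σ_i = S''(x_i). Step sizes h_i = 2, 1; slopes of the chords Δ_i = (y_(i+1) - y_i)/h_i = 4, 2.
  2·σ_0 + 6·σ_1 + 1·σ_2 = 6(Δ_1 - Δ_0) = -12
Natural end conditions: σ_0 = σ_2 = 0.
Solving the tridiagonal system: σ_0 = 0, σ_1 = -2, σ_2 = 0.
On [2, 3], S'(x) = b_1 + 2c_1·(x - 2) + 3d_1·(x - 2)² with b_1 = Δ_1 - h_1(2σ_1 + σ_2)/6 = 8/3, c_1 = σ_1/2 = -1, d_1 = (σ_2 - σ_1)/(6h_1) = 1/3. So S'(2) = 8/3.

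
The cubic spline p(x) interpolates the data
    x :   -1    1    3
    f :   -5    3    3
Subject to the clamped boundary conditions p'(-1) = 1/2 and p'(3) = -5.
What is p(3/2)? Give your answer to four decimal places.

4.6289

With M_i denoting the second derivative at x_i, h_i = 2, 2, and Δ_i = (y_(i+1) − y_i)/h_i = 4, 0:
  2·M_0 + 8·M_1 + 2·M_2 = 6(Δ_1 - Δ_0) = -24
Clamped end conditions give two more equations: 2h_0·M_0 + h_0·M_1 = 6(Δ_0 - p'(-1)) = 21 and h_1·M_1 + 2h_1·M_2 = 6(p'(3) - Δ_1) = -30.
Hence M_0 = 55/8, M_1 = -13/4, M_2 = -47/8.
On [1, 3], p(x) = 3 + 33/8·(x - 1) - 13/8·(x - 1)² - 7/32·(x - 1)³.
With (x - 1) = 1/2: p(3/2) = 1185/256.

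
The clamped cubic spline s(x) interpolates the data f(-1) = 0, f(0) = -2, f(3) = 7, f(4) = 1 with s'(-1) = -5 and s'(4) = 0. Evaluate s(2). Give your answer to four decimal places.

7.5767

Write M_i for s''(x_i). With h_i = 1, 3, 1 and divided differences Δ_i = -2, 3, -6, the continuity of s' gives the tridiagonal system
  1·M_0 + 8·M_1 + 3·M_2 = 6(Δ_1 - Δ_0) = 30
  3·M_1 + 8·M_2 + 1·M_3 = 6(Δ_2 - Δ_1) = -54
Clamped end conditions give two more equations: 2h_0·M_0 + h_0·M_1 = 6(Δ_0 - s'(-1)) = 18 and h_2·M_2 + 2h_2·M_3 = 6(s'(4) - Δ_2) = 36.
Hence M_0 = 106/21, M_1 = 166/21, M_2 = -268/21, M_3 = 512/21.
On [0, 3], s(x) = -2 + 31/21·x + 83/21·x² - 31/27·x³.
With x = 2: s(2) = 1432/189.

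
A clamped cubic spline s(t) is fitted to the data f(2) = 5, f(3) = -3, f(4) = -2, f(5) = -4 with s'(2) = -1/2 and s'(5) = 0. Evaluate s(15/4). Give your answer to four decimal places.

-2.4828

Write m_i for s''(x_i). With h_i = 1, 1, 1 and divided differences Δ_i = -8, 1, -2, the continuity of s' gives the tridiagonal system
  1·m_0 + 4·m_1 + 1·m_2 = 6(Δ_1 - Δ_0) = 54
  1·m_1 + 4·m_2 + 1·m_3 = 6(Δ_2 - Δ_1) = -18
Clamped end conditions give two more equations: 2h_0·m_0 + h_0·m_1 = 6(Δ_0 - s'(2)) = -45 and h_2·m_2 + 2h_2·m_3 = 6(s'(5) - Δ_2) = 12.
Solving the tridiagonal system: m_0 = -532/15, m_1 = 389/15, m_2 = -214/15, m_3 = 197/15.
On [3, 4], s(t) = -3 - 79/15·(t - 3) + 389/30·(t - 3)² - 67/10·(t - 3)³.
With (t - 3) = 3/4: s(15/4) = -1589/640.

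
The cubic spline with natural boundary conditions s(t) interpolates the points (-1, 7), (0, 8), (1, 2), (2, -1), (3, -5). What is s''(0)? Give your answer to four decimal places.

-12.6429

Put σ_i = s'' at the i-th knot. Here h = (1, 1, 1, 1) and Δ = (1, -6, -3, -4), so the interior equations h_(i-1)·σ_(i-1) + 2(h_(i-1)+h_i)·σ_i + h_i·σ_(i+1) = 6(Δ_i − Δ_(i-1)) read
  1·σ_0 + 4·σ_1 + 1·σ_2 = 6(Δ_1 - Δ_0) = -42
  1·σ_1 + 4·σ_2 + 1·σ_3 = 6(Δ_2 - Δ_1) = 18
  1·σ_2 + 4·σ_3 + 1·σ_4 = 6(Δ_3 - Δ_2) = -6
Natural end conditions: σ_0 = σ_4 = 0.
Solving: σ_0 = 0, σ_1 = -177/14, σ_2 = 60/7, σ_3 = -51/14, σ_4 = 0.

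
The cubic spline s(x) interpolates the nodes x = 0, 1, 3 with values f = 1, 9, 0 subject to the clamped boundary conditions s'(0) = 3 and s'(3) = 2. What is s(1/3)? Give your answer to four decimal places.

3.1914

Put σ_i = s'' at the i-th knot. Here h = (1, 2) and Δ = (8, -9/2), so the interior equations h_(i-1)·σ_(i-1) + 2(h_(i-1)+h_i)·σ_i + h_i·σ_(i+1) = 6(Δ_i − Δ_(i-1)) read
  1·σ_0 + 6·σ_1 + 2·σ_2 = 6(Δ_1 - Δ_0) = -75
Clamped end conditions give two more equations: 2h_0·σ_0 + h_0·σ_1 = 6(Δ_0 - s'(0)) = 30 and h_1·σ_1 + 2h_1·σ_2 = 6(s'(3) - Δ_1) = 39.
Solving: σ_0 = 163/6, σ_1 = -73/3, σ_2 = 263/12.
On [0, 1], s(x) = 1 + 3·x + 163/12·x² - 103/12·x³.
With x = 1/3: s(1/3) = 517/162.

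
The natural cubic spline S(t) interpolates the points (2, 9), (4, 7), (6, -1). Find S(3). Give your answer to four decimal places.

8.5625

Let M_i = S''(x_i). Step sizes h_i = 2, 2; slopes of the chords Δ_i = (y_(i+1) - y_i)/h_i = -1, -4.
  2·M_0 + 8·M_1 + 2·M_2 = 6(Δ_1 - Δ_0) = -18
Natural end conditions: M_0 = M_2 = 0.
Hence M_0 = 0, M_1 = -9/4, M_2 = 0.
On [2, 4], S(t) = 9 - 1/4·(t - 2) + 0·(t - 2)² - 3/16·(t - 2)³.
With (t - 2) = 1: S(3) = 137/16.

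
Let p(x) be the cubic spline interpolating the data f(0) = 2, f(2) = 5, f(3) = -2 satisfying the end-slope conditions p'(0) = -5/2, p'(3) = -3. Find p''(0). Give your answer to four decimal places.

Let m_i = p''(x_i). Step sizes h_i = 2, 1; slopes of the chords Δ_i = (y_(i+1) - y_i)/h_i = 3/2, -7.
  2·m_0 + 6·m_1 + 1·m_2 = 6(Δ_1 - Δ_0) = -51
Clamped end conditions give two more equations: 2h_0·m_0 + h_0·m_1 = 6(Δ_0 - p'(0)) = 24 and h_1·m_1 + 2h_1·m_2 = 6(p'(3) - Δ_1) = 24.
Hence m_0 = 43/3, m_1 = -50/3, m_2 = 61/3.

14.3333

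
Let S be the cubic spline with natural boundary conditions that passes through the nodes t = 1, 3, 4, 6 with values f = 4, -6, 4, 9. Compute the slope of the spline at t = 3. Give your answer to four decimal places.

6.1429

Put σ_i = S'' at the i-th knot. Here h = (2, 1, 2) and Δ = (-5, 10, 5/2), so the interior equations h_(i-1)·σ_(i-1) + 2(h_(i-1)+h_i)·σ_i + h_i·σ_(i+1) = 6(Δ_i − Δ_(i-1)) read
  2·σ_0 + 6·σ_1 + 1·σ_2 = 6(Δ_1 - Δ_0) = 90
  1·σ_1 + 6·σ_2 + 2·σ_3 = 6(Δ_2 - Δ_1) = -45
Natural end conditions: σ_0 = σ_3 = 0.
Forward elimination and back-substitution give σ_0 = 0, σ_1 = 117/7, σ_2 = -72/7, σ_3 = 0.
On [3, 4], S'(t) = b_1 + 2c_1·(t - 3) + 3d_1·(t - 3)² with b_1 = Δ_1 - h_1(2σ_1 + σ_2)/6 = 43/7, c_1 = σ_1/2 = 117/14, d_1 = (σ_2 - σ_1)/(6h_1) = -9/2. So S'(3) = 43/7.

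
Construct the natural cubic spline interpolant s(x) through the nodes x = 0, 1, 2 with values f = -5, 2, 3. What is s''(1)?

Write M_i for s''(x_i). With h_i = 1, 1 and divided differences Δ_i = 7, 1, the continuity of s' gives the tridiagonal system
  1·M_0 + 4·M_1 + 1·M_2 = 6(Δ_1 - Δ_0) = -36
Natural end conditions: M_0 = M_2 = 0.
Solving: M_0 = 0, M_1 = -9, M_2 = 0.

-9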